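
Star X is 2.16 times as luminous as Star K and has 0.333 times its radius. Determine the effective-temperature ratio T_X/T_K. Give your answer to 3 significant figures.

L ∝ R²T⁴ gives T ∝ (L/R²)^(1/4), so
T_X/T_K = (2.16 / 0.333²)^(1/4) = (19.48)^(1/4) = 2.101.

2.10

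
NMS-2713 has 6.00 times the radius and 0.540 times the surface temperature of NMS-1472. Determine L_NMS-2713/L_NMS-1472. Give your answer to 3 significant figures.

From the Stefan–Boltzmann law, L ∝ R²T⁴, so
L_NMS-2713/L_NMS-1472 = (R_NMS-2713/R_NMS-1472)² (T_NMS-2713/T_NMS-1472)⁴ = (6.00)² × (0.540)⁴ = 36.00 × 0.08503 = 3.061.

3.06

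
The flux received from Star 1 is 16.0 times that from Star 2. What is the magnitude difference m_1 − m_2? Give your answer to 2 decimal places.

m_1 − m_2 = −2.5 log₁₀(F_1/F_2) = −2.5 log₁₀(16.0) = −2.5 × (1.204) = -3.010.

-3.01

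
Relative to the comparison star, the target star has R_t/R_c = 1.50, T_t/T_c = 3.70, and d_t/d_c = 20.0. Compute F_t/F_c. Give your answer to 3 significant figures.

L_t/L_c = (R_t/R_c)²(T_t/T_c)⁴ = (1.50)² × (3.70)⁴ = 421.7.
F_t/F_c = (L_t/L_c)/(d_t/d_c)² = 421.7 / (20.0)² = 1.054.

1.05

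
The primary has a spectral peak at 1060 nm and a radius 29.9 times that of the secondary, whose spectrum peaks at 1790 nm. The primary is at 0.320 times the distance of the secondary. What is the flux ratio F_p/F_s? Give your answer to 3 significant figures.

7.10×10^4

Wien's law: T_p/T_s = λ_s/λ_p = 1790/1060 = 1.689.
L_p/L_s = (R_p/R_s)²(T_p/T_s)⁴ = (29.9)²(1.689)⁴ = 7270.
F_p/F_s = (L_p/L_s)/(d_p/d_s)² = 7270/(0.320)² = 7.100×10^4.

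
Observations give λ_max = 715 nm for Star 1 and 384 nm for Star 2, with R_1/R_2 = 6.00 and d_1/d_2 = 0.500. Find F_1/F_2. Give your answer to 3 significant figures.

12.0

Wien's law: T_1/T_2 = λ_2/λ_1 = 384/715 = 0.5371.
L_1/L_2 = (R_1/R_2)²(T_1/T_2)⁴ = (6.00)²(0.5371)⁴ = 2.995.
F_1/F_2 = (L_1/L_2)/(d_1/d_2)² = 2.995/(0.500)² = 11.98.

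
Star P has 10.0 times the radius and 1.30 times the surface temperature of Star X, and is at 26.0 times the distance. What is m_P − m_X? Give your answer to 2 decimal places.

0.94

L_P/L_X = (10.0)²(1.30)⁴ = 285.6.
F_P/F_X = (L_P/L_X)/(d_P/d_X)² = 285.6/676.0 = 0.4225.
m_P − m_X = −2.5 log₁₀(0.4225) = 0.94.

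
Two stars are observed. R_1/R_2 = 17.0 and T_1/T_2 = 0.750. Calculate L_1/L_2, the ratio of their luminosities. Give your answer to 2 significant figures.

91

From the Stefan–Boltzmann law, L ∝ R²T⁴, so
L_1/L_2 = (R_1/R_2)² (T_1/T_2)⁴ = (17.0)² × (0.750)⁴ = 289.0 × 0.3164 = 91.44.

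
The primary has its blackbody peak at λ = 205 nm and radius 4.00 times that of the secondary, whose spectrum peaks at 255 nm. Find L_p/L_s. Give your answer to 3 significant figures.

Wien's law gives T ∝ 1/λ_max, so T_p/T_s = λ_s/λ_p = 255/205 = 1.244.
Then L ∝ R²T⁴ gives L_p/L_s = (4.00)² × (1.244)⁴ = 16.00 × 2.394 = 38.31.

38.3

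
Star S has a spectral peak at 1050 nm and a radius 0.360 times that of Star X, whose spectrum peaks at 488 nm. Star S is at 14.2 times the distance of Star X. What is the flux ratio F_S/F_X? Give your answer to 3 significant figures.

Wien's law: T_S/T_X = λ_X/λ_S = 488/1050 = 0.4648.
L_S/L_X = (R_S/R_X)²(T_S/T_X)⁴ = (0.360)²(0.4648)⁴ = 0.006047.
F_S/F_X = (L_S/L_X)/(d_S/d_X)² = 0.006047/(14.2)² = 2.999×10^-5.

3.00×10^-5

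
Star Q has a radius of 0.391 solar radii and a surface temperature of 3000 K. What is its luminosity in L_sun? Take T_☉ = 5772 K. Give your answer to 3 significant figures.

L/L_☉ = (R/R_☉)² (T/T_☉)⁴ = (0.391)² × (3000/5772)⁴
       = 0.1529 × (0.5198)⁴ = 0.1529 × 0.07298 = 0.01116.

0.0112 L_sun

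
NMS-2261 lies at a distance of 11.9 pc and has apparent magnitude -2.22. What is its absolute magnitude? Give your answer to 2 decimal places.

M = m − 5 log₁₀(d/10 pc) = -2.22 − 5 log₁₀(11.9/10)
  = -2.22 − 5 × 0.076 = -2.22 − 0.38 = -2.60.

-2.60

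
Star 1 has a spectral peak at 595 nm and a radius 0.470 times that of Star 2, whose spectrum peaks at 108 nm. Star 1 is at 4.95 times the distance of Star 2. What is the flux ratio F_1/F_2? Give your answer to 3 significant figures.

Wien's law: T_1/T_2 = λ_2/λ_1 = 108/595 = 0.1815.
L_1/L_2 = (R_1/R_2)²(T_1/T_2)⁴ = (0.470)²(0.1815)⁴ = 2.398×10^-4.
F_1/F_2 = (L_1/L_2)/(d_1/d_2)² = 2.398×10^-4/(4.95)² = 9.786×10^-6.

9.79×10^-6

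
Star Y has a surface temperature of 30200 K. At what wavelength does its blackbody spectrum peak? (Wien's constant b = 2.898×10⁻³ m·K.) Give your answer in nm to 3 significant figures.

λ_max = b/T = 2.898×10⁻³ / 30200 = 9.60×10^-8 m = 95.96 nm.

96.0 nm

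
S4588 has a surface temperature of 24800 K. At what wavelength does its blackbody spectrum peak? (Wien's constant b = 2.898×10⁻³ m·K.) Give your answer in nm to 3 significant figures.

117 nm

λ_max = b/T = 2.898×10⁻³ / 24800 = 1.17×10^-7 m = 116.9 nm.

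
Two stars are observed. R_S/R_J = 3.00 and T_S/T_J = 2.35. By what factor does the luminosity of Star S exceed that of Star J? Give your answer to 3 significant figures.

274

From the Stefan–Boltzmann law, L ∝ R²T⁴, so
L_S/L_J = (R_S/R_J)² (T_S/T_J)⁴ = (3.00)² × (2.35)⁴ = 9.000 × 30.50 = 274.5.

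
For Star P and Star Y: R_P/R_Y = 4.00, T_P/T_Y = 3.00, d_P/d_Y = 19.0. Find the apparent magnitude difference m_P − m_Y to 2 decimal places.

-1.39

L_P/L_Y = (4.00)²(3.00)⁴ = 1296.
F_P/F_Y = (L_P/L_Y)/(d_P/d_Y)² = 1296/361.0 = 3.590.
m_P − m_Y = −2.5 log₁₀(3.590) = -1.39.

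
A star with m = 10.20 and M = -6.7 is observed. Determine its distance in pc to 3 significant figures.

2.40×10^4 pc

m − M = 5 log₁₀(d/10 pc)
10.20 − (-6.7) = 16.90 = 5 log₁₀(d/10)
d = 10 × 10^(16.90/5) = 10 × 10^3.380 = 2.399×10^4 pc.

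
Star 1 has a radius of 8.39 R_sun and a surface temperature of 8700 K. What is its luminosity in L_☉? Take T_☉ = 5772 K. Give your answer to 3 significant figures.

363 L_☉

L/L_☉ = (R/R_☉)² (T/T_☉)⁴ = (8.39)² × (8700/5772)⁴
       = 70.39 × (1.507)⁴ = 70.39 × 5.161 = 363.3.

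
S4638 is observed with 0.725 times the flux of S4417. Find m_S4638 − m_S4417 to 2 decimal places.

0.35

m_S4638 − m_S4417 = −2.5 log₁₀(F_S4638/F_S4417) = −2.5 log₁₀(0.725) = −2.5 × (-0.140) = 0.349.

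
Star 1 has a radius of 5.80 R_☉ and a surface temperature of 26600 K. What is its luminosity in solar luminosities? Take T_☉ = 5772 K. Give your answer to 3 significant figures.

L/L_☉ = (R/R_☉)² (T/T_☉)⁴ = (5.80)² × (26600/5772)⁴
       = 33.64 × (4.608)⁴ = 33.64 × 451.0 = 1.517×10^4.

1.52×10^4 solar luminosities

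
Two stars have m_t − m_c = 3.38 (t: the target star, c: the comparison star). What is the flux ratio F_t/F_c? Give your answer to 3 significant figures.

0.0445

F_t/F_c = 10^(−(m_t − m_c)/2.5) = 10^(-3.38/2.5) = 10^-1.352 = 0.04446.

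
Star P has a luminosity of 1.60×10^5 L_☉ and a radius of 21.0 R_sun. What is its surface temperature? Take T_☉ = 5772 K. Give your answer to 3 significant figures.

2.52×10^4 K

T/T_☉ = (L/L_☉)^(1/4) / (R/R_☉)^(1/2)
T = 5772 × (1.60×10^5)^(1/4) / √(21.0) = 5772 × 20.00 / 4.583 = 2.519×10^4 K.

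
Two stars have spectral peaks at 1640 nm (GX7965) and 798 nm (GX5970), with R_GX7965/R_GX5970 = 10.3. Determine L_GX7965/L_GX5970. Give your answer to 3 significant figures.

5.95

Wien's law gives T ∝ 1/λ_max, so T_GX7965/T_GX5970 = λ_GX5970/λ_GX7965 = 798/1640 = 0.4866.
Then L ∝ R²T⁴ gives L_GX7965/L_GX5970 = (10.3)² × (0.4866)⁴ = 106.1 × 0.05606 = 5.947.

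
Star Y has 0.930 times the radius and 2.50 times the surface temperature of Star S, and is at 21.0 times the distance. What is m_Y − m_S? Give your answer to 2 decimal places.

2.79

L_Y/L_S = (0.930)²(2.50)⁴ = 33.79.
F_Y/F_S = (L_Y/L_S)/(d_Y/d_S)² = 33.79/441.0 = 0.07661.
m_Y − m_S = −2.5 log₁₀(0.07661) = 2.79.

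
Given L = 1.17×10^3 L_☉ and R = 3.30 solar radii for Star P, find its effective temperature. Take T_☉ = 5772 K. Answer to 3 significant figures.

T/T_☉ = (L/L_☉)^(1/4) / (R/R_☉)^(1/2)
T = 5772 × (1.17×10^3)^(1/4) / √(3.30) = 5772 × 5.849 / 1.817 = 1.858×10^4 K.

1.86×10^4 K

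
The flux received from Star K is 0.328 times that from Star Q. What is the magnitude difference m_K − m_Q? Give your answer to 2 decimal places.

m_K − m_Q = −2.5 log₁₀(F_K/F_Q) = −2.5 log₁₀(0.328) = −2.5 × (-0.484) = 1.210.

1.21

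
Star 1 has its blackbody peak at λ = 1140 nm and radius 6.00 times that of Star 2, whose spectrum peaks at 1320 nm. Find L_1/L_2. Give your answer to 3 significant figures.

Wien's law gives T ∝ 1/λ_max, so T_1/T_2 = λ_2/λ_1 = 1320/1140 = 1.158.
Then L ∝ R²T⁴ gives L_1/L_2 = (6.00)² × (1.158)⁴ = 36.00 × 1.798 = 64.71.

64.7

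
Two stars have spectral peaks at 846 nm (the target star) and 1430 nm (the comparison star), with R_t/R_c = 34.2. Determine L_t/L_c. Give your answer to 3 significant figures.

9.55×10^3

Wien's law gives T ∝ 1/λ_max, so T_t/T_c = λ_c/λ_t = 1430/846 = 1.690.
Then L ∝ R²T⁴ gives L_t/L_c = (34.2)² × (1.690)⁴ = 1170 × 8.163 = 9548.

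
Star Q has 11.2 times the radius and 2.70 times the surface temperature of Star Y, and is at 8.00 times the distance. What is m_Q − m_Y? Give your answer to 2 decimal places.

-5.04

L_Q/L_Y = (11.2)²(2.70)⁴ = 6666.
F_Q/F_Y = (L_Q/L_Y)/(d_Q/d_Y)² = 6666/64.00 = 104.2.
m_Q − m_Y = −2.5 log₁₀(104.2) = -5.04.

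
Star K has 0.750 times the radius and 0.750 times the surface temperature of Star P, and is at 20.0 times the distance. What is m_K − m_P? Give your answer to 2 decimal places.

L_K/L_P = (0.750)²(0.750)⁴ = 0.1780.
F_K/F_P = (L_K/L_P)/(d_K/d_P)² = 0.1780/400.0 = 4.449×10^-4.
m_K − m_P = −2.5 log₁₀(4.449×10^-4) = 8.38.

8.38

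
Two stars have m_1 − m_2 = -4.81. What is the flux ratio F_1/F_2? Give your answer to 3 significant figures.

F_1/F_2 = 10^(−(m_1 − m_2)/2.5) = 10^(4.81/2.5) = 10^1.924 = 83.95.

83.9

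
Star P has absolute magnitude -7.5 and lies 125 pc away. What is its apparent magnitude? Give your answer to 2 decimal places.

-2.02

m = M + 5 log₁₀(d/10 pc) = -7.5 + 5 log₁₀(125/10)
  = -7.5 + 5 × 1.097 = -7.5 + 5.48 = -2.02.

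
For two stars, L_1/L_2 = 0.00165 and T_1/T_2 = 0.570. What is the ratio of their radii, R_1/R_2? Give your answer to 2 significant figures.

0.13

L ∝ R²T⁴ gives R ∝ √L / T², so
R_1/R_2 = √(0.00165) / (0.570)² = 0.04062 / 0.3249 = 0.1250.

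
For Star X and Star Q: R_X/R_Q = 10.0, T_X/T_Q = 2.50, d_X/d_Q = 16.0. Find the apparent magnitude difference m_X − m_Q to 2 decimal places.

-2.96

L_X/L_Q = (10.0)²(2.50)⁴ = 3906.
F_X/F_Q = (L_X/L_Q)/(d_X/d_Q)² = 3906/256.0 = 15.26.
m_X − m_Q = −2.5 log₁₀(15.26) = -2.96.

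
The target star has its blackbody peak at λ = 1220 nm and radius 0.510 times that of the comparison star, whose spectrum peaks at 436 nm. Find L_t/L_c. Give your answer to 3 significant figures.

0.00424

Wien's law gives T ∝ 1/λ_max, so T_t/T_c = λ_c/λ_t = 436/1220 = 0.3574.
Then L ∝ R²T⁴ gives L_t/L_c = (0.510)² × (0.3574)⁴ = 0.2601 × 0.01631 = 0.004243.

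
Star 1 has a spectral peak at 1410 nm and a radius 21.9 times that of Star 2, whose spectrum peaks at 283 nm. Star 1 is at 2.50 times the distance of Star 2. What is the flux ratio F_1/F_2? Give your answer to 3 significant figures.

Wien's law: T_1/T_2 = λ_2/λ_1 = 283/1410 = 0.2007.
L_1/L_2 = (R_1/R_2)²(T_1/T_2)⁴ = (21.9)²(0.2007)⁴ = 0.7783.
F_1/F_2 = (L_1/L_2)/(d_1/d_2)² = 0.7783/(2.50)² = 0.1245.

0.125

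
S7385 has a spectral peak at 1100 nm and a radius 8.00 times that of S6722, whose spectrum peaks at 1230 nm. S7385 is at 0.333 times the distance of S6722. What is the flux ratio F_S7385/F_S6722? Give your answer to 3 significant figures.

902

Wien's law: T_S7385/T_S6722 = λ_S6722/λ_S7385 = 1230/1100 = 1.118.
L_S7385/L_S6722 = (R_S7385/R_S6722)²(T_S7385/T_S6722)⁴ = (8.00)²(1.118)⁴ = 100.1.
F_S7385/F_S6722 = (L_S7385/L_S6722)/(d_S7385/d_S6722)² = 100.1/(0.333)² = 902.3.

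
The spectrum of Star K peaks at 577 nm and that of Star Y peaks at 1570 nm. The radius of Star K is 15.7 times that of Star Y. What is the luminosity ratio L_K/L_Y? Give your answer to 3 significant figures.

Wien's law gives T ∝ 1/λ_max, so T_K/T_Y = λ_Y/λ_K = 1570/577 = 2.721.
Then L ∝ R²T⁴ gives L_K/L_Y = (15.7)² × (2.721)⁴ = 246.5 × 54.81 = 1.351×10^4.

1.35×10^4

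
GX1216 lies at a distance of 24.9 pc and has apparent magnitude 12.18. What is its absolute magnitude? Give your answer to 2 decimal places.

10.20

M = m − 5 log₁₀(d/10 pc) = 12.18 − 5 log₁₀(24.9/10)
  = 12.18 − 5 × 0.396 = 12.18 − 1.98 = 10.20.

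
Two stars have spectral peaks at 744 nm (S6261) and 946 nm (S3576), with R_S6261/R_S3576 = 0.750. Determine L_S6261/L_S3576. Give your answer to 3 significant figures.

1.47

Wien's law gives T ∝ 1/λ_max, so T_S6261/T_S3576 = λ_S3576/λ_S6261 = 946/744 = 1.272.
Then L ∝ R²T⁴ gives L_S6261/L_S3576 = (0.750)² × (1.272)⁴ = 0.5625 × 2.614 = 1.470.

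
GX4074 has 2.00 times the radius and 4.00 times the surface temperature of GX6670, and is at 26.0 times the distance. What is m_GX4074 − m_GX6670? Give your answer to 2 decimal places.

-0.45

L_GX4074/L_GX6670 = (2.00)²(4.00)⁴ = 1024.
F_GX4074/F_GX6670 = (L_GX4074/L_GX6670)/(d_GX4074/d_GX6670)² = 1024/676.0 = 1.515.
m_GX4074 − m_GX6670 = −2.5 log₁₀(1.515) = -0.45.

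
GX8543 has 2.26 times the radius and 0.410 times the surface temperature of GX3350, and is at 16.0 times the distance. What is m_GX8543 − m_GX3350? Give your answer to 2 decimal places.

8.12

L_GX8543/L_GX3350 = (2.26)²(0.410)⁴ = 0.1443.
F_GX8543/F_GX3350 = (L_GX8543/L_GX3350)/(d_GX8543/d_GX3350)² = 0.1443/256.0 = 5.638×10^-4.
m_GX8543 − m_GX3350 = −2.5 log₁₀(5.638×10^-4) = 8.12.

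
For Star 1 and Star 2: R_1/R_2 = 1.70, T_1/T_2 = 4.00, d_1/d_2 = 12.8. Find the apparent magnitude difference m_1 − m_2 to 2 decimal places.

-1.64

L_1/L_2 = (1.70)²(4.00)⁴ = 739.8.
F_1/F_2 = (L_1/L_2)/(d_1/d_2)² = 739.8/163.8 = 4.516.
m_1 − m_2 = −2.5 log₁₀(4.516) = -1.64.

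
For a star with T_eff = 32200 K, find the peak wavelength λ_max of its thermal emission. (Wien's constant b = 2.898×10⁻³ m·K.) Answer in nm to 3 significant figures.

90.0 nm

λ_max = b/T = 2.898×10⁻³ / 32200 = 9.00×10^-8 m = 90.00 nm.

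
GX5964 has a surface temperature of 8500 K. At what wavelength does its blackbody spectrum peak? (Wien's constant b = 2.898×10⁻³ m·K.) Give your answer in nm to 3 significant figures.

λ_max = b/T = 2.898×10⁻³ / 8500 = 3.41×10^-7 m = 340.9 nm.

341 nm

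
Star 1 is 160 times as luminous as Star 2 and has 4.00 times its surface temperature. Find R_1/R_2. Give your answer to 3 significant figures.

0.791

L ∝ R²T⁴ gives R ∝ √L / T², so
R_1/R_2 = √(160) / (4.00)² = 12.65 / 16.00 = 0.7906.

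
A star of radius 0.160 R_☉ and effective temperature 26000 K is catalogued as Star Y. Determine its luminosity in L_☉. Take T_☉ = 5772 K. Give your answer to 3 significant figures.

L/L_☉ = (R/R_☉)² (T/T_☉)⁴ = (0.160)² × (26000/5772)⁴
       = 0.02560 × (4.505)⁴ = 0.02560 × 411.7 = 10.54.

10.5 L_☉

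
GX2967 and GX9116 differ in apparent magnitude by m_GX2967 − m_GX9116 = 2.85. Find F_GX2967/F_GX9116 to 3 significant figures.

0.0724

F_GX2967/F_GX9116 = 10^(−(m_GX2967 − m_GX9116)/2.5) = 10^(-2.85/2.5) = 10^-1.140 = 0.07244.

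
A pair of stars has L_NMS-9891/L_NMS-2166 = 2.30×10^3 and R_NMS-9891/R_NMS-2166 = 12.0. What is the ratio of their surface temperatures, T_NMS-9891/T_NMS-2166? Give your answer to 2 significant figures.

L ∝ R²T⁴ gives T ∝ (L/R²)^(1/4), so
T_NMS-9891/T_NMS-2166 = (2.30×10^3 / 12.0²)^(1/4) = (15.97)^(1/4) = 1.999.

2.0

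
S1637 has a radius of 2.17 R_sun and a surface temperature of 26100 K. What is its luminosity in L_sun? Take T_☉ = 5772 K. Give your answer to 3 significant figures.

L/L_☉ = (R/R_☉)² (T/T_☉)⁴ = (2.17)² × (26100/5772)⁴
       = 4.709 × (4.522)⁴ = 4.709 × 418.1 = 1969.

1.97×10^3 L_sun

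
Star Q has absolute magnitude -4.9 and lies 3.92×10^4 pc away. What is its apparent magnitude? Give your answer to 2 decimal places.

13.07

m = M + 5 log₁₀(d/10 pc) = -4.9 + 5 log₁₀(3.92×10^4/10)
  = -4.9 + 5 × 3.593 = -4.9 + 17.97 = 13.07.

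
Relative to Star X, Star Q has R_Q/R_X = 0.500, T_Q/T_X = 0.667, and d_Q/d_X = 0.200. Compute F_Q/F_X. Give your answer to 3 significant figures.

1.24

L_Q/L_X = (R_Q/R_X)²(T_Q/T_X)⁴ = (0.500)² × (0.667)⁴ = 0.04948.
F_Q/F_X = (L_Q/L_X)/(d_Q/d_X)² = 0.04948 / (0.200)² = 1.237.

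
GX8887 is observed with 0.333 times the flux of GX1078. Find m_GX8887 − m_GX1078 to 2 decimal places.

1.19

m_GX8887 − m_GX1078 = −2.5 log₁₀(F_GX8887/F_GX1078) = −2.5 log₁₀(0.333) = −2.5 × (-0.478) = 1.194.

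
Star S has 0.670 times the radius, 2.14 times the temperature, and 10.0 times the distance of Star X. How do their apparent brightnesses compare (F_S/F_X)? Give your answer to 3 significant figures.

L_S/L_X = (R_S/R_X)²(T_S/T_X)⁴ = (0.670)² × (2.14)⁴ = 9.415.
F_S/F_X = (L_S/L_X)/(d_S/d_X)² = 9.415 / (10.0)² = 0.09415.

0.0941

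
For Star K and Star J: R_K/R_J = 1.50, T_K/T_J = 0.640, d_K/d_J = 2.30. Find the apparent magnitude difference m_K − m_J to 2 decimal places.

L_K/L_J = (1.50)²(0.640)⁴ = 0.3775.
F_K/F_J = (L_K/L_J)/(d_K/d_J)² = 0.3775/5.290 = 0.07136.
m_K − m_J = −2.5 log₁₀(0.07136) = 2.87.

2.87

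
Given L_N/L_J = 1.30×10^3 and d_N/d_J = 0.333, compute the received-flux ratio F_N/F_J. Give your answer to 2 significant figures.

F = L/(4πd²), so F_N/F_J = (L_N/L_J) / (d_N/d_J)²
= 1.30×10^3 / (0.333)² = 1.30×10^3 / 0.1109 = 1.172×10^4.

1.2×10^4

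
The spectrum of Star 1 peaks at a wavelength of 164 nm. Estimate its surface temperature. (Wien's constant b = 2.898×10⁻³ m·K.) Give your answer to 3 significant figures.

1.77×10^4 K

T = b/λ_max = 2.898×10⁻³ / (164×10⁻⁹) = 1.767×10^4 K.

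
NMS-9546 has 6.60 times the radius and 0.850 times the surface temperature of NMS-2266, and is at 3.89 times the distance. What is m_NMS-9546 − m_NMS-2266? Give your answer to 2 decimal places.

L_NMS-9546/L_NMS-2266 = (6.60)²(0.850)⁴ = 22.74.
F_NMS-9546/F_NMS-2266 = (L_NMS-9546/L_NMS-2266)/(d_NMS-9546/d_NMS-2266)² = 22.74/15.13 = 1.503.
m_NMS-9546 − m_NMS-2266 = −2.5 log₁₀(1.503) = -0.44.

-0.44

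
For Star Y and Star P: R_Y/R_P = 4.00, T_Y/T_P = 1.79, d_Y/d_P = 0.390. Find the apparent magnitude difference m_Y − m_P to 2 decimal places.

L_Y/L_P = (4.00)²(1.79)⁴ = 164.3.
F_Y/F_P = (L_Y/L_P)/(d_Y/d_P)² = 164.3/0.1521 = 1080.
m_Y − m_P = −2.5 log₁₀(1080) = -7.58.

-7.58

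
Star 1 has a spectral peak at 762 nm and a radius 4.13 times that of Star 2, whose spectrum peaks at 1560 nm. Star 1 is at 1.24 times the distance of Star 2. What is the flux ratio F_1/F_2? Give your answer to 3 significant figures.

195

Wien's law: T_1/T_2 = λ_2/λ_1 = 1560/762 = 2.047.
L_1/L_2 = (R_1/R_2)²(T_1/T_2)⁴ = (4.13)²(2.047)⁴ = 299.6.
F_1/F_2 = (L_1/L_2)/(d_1/d_2)² = 299.6/(1.24)² = 194.9.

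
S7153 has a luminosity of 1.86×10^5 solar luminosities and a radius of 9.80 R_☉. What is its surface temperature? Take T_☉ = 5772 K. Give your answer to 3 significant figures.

3.83×10^4 K

T/T_☉ = (L/L_☉)^(1/4) / (R/R_☉)^(1/2)
T = 5772 × (1.86×10^5)^(1/4) / √(9.80) = 5772 × 20.77 / 3.130 = 3.829×10^4 K.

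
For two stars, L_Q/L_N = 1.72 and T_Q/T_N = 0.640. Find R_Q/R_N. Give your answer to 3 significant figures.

L ∝ R²T⁴ gives R ∝ √L / T², so
R_Q/R_N = √(1.72) / (0.640)² = 1.311 / 0.4096 = 3.202.

3.20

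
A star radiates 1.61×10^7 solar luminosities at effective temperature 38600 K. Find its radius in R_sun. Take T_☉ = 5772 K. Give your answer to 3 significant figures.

89.7 R_sun

R/R_☉ = √(L/L_☉) / (T/T_☉)² = √(1.61×10^7) / (6.687)²
       = 4012 / 44.72 = 89.72.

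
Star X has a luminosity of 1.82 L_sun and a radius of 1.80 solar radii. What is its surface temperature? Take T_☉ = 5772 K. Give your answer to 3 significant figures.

5.00×10^3 K

T/T_☉ = (L/L_☉)^(1/4) / (R/R_☉)^(1/2)
T = 5772 × (1.82)^(1/4) / √(1.80) = 5772 × 1.161 / 1.342 = 4997 K.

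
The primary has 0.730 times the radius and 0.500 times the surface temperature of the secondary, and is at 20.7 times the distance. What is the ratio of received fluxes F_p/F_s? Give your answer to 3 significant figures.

7.77×10^-5

L_p/L_s = (R_p/R_s)²(T_p/T_s)⁴ = (0.730)² × (0.500)⁴ = 0.03331.
F_p/F_s = (L_p/L_s)/(d_p/d_s)² = 0.03331 / (20.7)² = 7.773×10^-5.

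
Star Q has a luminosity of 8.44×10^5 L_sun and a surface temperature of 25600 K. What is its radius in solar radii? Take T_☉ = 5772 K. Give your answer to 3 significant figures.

46.7 solar radii

R/R_☉ = √(L/L_☉) / (T/T_☉)² = √(8.44×10^5) / (4.435)²
       = 918.7 / 19.67 = 46.70.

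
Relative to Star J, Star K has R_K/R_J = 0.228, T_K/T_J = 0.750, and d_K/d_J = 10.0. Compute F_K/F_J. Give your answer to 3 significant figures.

1.64×10^-4

L_K/L_J = (R_K/R_J)²(T_K/T_J)⁴ = (0.228)² × (0.750)⁴ = 0.01645.
F_K/F_J = (L_K/L_J)/(d_K/d_J)² = 0.01645 / (10.0)² = 1.645×10^-4.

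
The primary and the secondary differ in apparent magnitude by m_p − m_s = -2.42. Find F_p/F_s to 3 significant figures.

F_p/F_s = 10^(−(m_p − m_s)/2.5) = 10^(2.42/2.5) = 10^0.968 = 9.290.

9.29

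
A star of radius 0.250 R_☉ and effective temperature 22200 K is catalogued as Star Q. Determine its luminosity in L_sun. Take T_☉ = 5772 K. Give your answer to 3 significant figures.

L/L_☉ = (R/R_☉)² (T/T_☉)⁴ = (0.250)² × (22200/5772)⁴
       = 0.06250 × (3.846)⁴ = 0.06250 × 218.8 = 13.68.

13.7 L_sun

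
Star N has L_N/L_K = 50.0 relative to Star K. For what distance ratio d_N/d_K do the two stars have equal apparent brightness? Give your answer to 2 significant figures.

7.1

Equal flux requires L_N/d_N² = L_K/d_K², so d_N/d_K = √(L_N/L_K)
= √(50.0) = 7.071.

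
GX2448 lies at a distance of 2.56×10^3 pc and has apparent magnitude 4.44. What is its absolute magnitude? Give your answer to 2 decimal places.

M = m − 5 log₁₀(d/10 pc) = 4.44 − 5 log₁₀(2.56×10^3/10)
  = 4.44 − 5 × 2.408 = 4.44 − 12.04 = -7.60.

-7.60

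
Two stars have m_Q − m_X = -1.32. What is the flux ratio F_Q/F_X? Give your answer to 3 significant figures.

F_Q/F_X = 10^(−(m_Q − m_X)/2.5) = 10^(1.32/2.5) = 10^0.528 = 3.373.

3.37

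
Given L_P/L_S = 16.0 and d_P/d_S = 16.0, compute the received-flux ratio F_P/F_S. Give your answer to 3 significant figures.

0.0625

F = L/(4πd²), so F_P/F_S = (L_P/L_S) / (d_P/d_S)²
= 16.0 / (16.0)² = 16.0 / 256.0 = 0.06250.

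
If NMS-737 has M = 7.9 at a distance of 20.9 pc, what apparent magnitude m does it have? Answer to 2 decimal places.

9.50

m = M + 5 log₁₀(d/10 pc) = 7.9 + 5 log₁₀(20.9/10)
  = 7.9 + 5 × 0.320 = 7.9 + 1.60 = 9.50.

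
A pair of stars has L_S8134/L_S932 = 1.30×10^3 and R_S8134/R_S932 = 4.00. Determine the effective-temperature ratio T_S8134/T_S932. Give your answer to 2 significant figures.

L ∝ R²T⁴ gives T ∝ (L/R²)^(1/4), so
T_S8134/T_S932 = (1.30×10^3 / 4.00²)^(1/4) = (81.25)^(1/4) = 3.002.

3.0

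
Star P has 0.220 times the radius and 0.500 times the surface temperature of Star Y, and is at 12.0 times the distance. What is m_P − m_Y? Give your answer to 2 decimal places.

L_P/L_Y = (0.220)²(0.500)⁴ = 0.003025.
F_P/F_Y = (L_P/L_Y)/(d_P/d_Y)² = 0.003025/144.0 = 2.101×10^-5.
m_P − m_Y = −2.5 log₁₀(2.101×10^-5) = 11.69.

11.69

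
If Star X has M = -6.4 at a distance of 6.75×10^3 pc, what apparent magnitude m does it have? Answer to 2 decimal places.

m = M + 5 log₁₀(d/10 pc) = -6.4 + 5 log₁₀(6.75×10^3/10)
  = -6.4 + 5 × 2.829 = -6.4 + 14.15 = 7.75.

7.75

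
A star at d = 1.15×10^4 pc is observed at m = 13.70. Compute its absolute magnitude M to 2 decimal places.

-1.60

M = m − 5 log₁₀(d/10 pc) = 13.70 − 5 log₁₀(1.15×10^4/10)
  = 13.70 − 5 × 3.061 = 13.70 − 15.30 = -1.60.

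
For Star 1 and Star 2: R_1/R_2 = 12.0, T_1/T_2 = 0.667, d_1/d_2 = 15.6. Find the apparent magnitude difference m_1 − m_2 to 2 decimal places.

2.33

L_1/L_2 = (12.0)²(0.667)⁴ = 28.50.
F_1/F_2 = (L_1/L_2)/(d_1/d_2)² = 28.50/243.4 = 0.1171.
m_1 − m_2 = −2.5 log₁₀(0.1171) = 2.33.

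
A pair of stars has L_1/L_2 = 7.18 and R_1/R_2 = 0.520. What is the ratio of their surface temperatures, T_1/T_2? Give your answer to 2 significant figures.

L ∝ R²T⁴ gives T ∝ (L/R²)^(1/4), so
T_1/T_2 = (7.18 / 0.520²)^(1/4) = (26.55)^(1/4) = 2.270.

2.3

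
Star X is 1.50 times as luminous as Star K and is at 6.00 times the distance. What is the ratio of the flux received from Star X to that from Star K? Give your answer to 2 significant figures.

F = L/(4πd²), so F_X/F_K = (L_X/L_K) / (d_X/d_K)²
= 1.50 / (6.00)² = 1.50 / 36.00 = 0.04167.

0.042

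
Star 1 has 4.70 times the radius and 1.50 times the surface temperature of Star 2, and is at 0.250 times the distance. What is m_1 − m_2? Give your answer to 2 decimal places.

L_1/L_2 = (4.70)²(1.50)⁴ = 111.8.
F_1/F_2 = (L_1/L_2)/(d_1/d_2)² = 111.8/0.06250 = 1789.
m_1 − m_2 = −2.5 log₁₀(1789) = -8.13.

-8.13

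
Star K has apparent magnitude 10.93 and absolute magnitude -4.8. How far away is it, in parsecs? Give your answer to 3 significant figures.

1.40×10^4 pc

m − M = 5 log₁₀(d/10 pc)
10.93 − (-4.8) = 15.73 = 5 log₁₀(d/10)
d = 10 × 10^(15.73/5) = 10 × 10^3.146 = 1.400×10^4 pc.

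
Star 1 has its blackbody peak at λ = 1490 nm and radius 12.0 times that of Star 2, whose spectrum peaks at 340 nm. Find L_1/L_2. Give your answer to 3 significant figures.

0.390

Wien's law gives T ∝ 1/λ_max, so T_1/T_2 = λ_2/λ_1 = 340/1490 = 0.2282.
Then L ∝ R²T⁴ gives L_1/L_2 = (12.0)² × (0.2282)⁴ = 144.0 × 0.002711 = 0.3904.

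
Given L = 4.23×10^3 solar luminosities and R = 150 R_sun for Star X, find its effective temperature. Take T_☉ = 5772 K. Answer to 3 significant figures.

3.80×10^3 K

T/T_☉ = (L/L_☉)^(1/4) / (R/R_☉)^(1/2)
T = 5772 × (4.23×10^3)^(1/4) / √(150) = 5772 × 8.065 / 12.25 = 3801 K.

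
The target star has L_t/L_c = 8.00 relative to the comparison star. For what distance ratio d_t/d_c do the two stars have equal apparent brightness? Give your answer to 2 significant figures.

2.8

Equal flux requires L_t/d_t² = L_c/d_c², so d_t/d_c = √(L_t/L_c)
= √(8.00) = 2.828.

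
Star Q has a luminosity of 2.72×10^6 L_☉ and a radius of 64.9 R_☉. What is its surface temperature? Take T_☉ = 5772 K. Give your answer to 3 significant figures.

2.91×10^4 K

T/T_☉ = (L/L_☉)^(1/4) / (R/R_☉)^(1/2)
T = 5772 × (2.72×10^6)^(1/4) / √(64.9) = 5772 × 40.61 / 8.056 = 2.910×10^4 K.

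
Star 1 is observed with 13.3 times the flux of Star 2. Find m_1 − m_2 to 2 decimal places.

m_1 − m_2 = −2.5 log₁₀(F_1/F_2) = −2.5 log₁₀(13.3) = −2.5 × (1.124) = -2.810.

-2.81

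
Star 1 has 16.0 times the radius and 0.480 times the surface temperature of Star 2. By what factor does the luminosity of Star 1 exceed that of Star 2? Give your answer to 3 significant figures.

From the Stefan–Boltzmann law, L ∝ R²T⁴, so
L_1/L_2 = (R_1/R_2)² (T_1/T_2)⁴ = (16.0)² × (0.480)⁴ = 256.0 × 0.05308 = 13.59.

13.6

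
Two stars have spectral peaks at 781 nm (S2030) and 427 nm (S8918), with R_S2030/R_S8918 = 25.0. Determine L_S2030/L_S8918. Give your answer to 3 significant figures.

55.8

Wien's law gives T ∝ 1/λ_max, so T_S2030/T_S8918 = λ_S8918/λ_S2030 = 427/781 = 0.5467.
Then L ∝ R²T⁴ gives L_S2030/L_S8918 = (25.0)² × (0.5467)⁴ = 625.0 × 0.08935 = 55.85.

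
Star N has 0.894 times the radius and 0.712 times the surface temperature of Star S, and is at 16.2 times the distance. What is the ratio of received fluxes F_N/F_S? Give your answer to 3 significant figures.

L_N/L_S = (R_N/R_S)²(T_N/T_S)⁴ = (0.894)² × (0.712)⁴ = 0.2054.
F_N/F_S = (L_N/L_S)/(d_N/d_S)² = 0.2054 / (16.2)² = 7.826×10^-4.

7.83×10^-4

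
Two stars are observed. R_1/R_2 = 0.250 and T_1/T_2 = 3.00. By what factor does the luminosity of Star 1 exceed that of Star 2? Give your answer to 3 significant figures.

5.06

From the Stefan–Boltzmann law, L ∝ R²T⁴, so
L_1/L_2 = (R_1/R_2)² (T_1/T_2)⁴ = (0.250)² × (3.00)⁴ = 0.06250 × 81.00 = 5.062.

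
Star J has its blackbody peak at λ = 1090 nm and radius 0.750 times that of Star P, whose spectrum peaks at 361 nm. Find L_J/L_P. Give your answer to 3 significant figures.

Wien's law gives T ∝ 1/λ_max, so T_J/T_P = λ_P/λ_J = 361/1090 = 0.3312.
Then L ∝ R²T⁴ gives L_J/L_P = (0.750)² × (0.3312)⁴ = 0.5625 × 0.01203 = 0.006768.

0.00677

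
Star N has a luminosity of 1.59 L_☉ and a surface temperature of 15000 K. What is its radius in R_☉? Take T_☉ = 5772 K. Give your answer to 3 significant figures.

0.187 R_☉

R/R_☉ = √(L/L_☉) / (T/T_☉)² = √(1.59) / (2.599)²
       = 1.261 / 6.754 = 0.1867.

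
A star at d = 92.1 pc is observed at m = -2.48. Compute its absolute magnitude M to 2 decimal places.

-7.30

M = m − 5 log₁₀(d/10 pc) = -2.48 − 5 log₁₀(92.1/10)
  = -2.48 − 5 × 0.964 = -2.48 − 4.82 = -7.30.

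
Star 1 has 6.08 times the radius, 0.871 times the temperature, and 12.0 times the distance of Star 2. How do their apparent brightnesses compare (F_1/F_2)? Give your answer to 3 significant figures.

0.148

L_1/L_2 = (R_1/R_2)²(T_1/T_2)⁴ = (6.08)² × (0.871)⁴ = 21.28.
F_1/F_2 = (L_1/L_2)/(d_1/d_2)² = 21.28 / (12.0)² = 0.1477.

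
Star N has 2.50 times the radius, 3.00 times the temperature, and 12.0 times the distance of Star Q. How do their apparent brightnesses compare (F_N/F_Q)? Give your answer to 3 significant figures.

3.52

L_N/L_Q = (R_N/R_Q)²(T_N/T_Q)⁴ = (2.50)² × (3.00)⁴ = 506.2.
F_N/F_Q = (L_N/L_Q)/(d_N/d_Q)² = 506.2 / (12.0)² = 3.516.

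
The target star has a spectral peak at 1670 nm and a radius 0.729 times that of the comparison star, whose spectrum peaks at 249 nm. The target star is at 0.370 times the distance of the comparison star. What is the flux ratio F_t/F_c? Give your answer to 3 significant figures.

0.00192

Wien's law: T_t/T_c = λ_c/λ_t = 249/1670 = 0.1491.
L_t/L_c = (R_t/R_c)²(T_t/T_c)⁴ = (0.729)²(0.1491)⁴ = 2.627×10^-4.
F_t/F_c = (L_t/L_c)/(d_t/d_c)² = 2.627×10^-4/(0.370)² = 0.001919.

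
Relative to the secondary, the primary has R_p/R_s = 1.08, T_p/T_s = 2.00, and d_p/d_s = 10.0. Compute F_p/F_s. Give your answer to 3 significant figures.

0.187

L_p/L_s = (R_p/R_s)²(T_p/T_s)⁴ = (1.08)² × (2.00)⁴ = 18.66.
F_p/F_s = (L_p/L_s)/(d_p/d_s)² = 18.66 / (10.0)² = 0.1866.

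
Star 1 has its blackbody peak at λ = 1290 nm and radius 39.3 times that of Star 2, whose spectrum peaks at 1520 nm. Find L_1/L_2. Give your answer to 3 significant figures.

Wien's law gives T ∝ 1/λ_max, so T_1/T_2 = λ_2/λ_1 = 1520/1290 = 1.178.
Then L ∝ R²T⁴ gives L_1/L_2 = (39.3)² × (1.178)⁴ = 1544 × 1.928 = 2977.

2.98×10^3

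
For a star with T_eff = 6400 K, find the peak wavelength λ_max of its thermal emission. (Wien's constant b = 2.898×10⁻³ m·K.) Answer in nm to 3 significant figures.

λ_max = b/T = 2.898×10⁻³ / 6400 = 4.53×10^-7 m = 452.8 nm.

453 nm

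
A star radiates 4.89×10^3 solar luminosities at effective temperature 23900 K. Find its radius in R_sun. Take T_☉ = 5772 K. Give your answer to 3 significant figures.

R/R_☉ = √(L/L_☉) / (T/T_☉)² = √(4.89×10^3) / (4.141)²
       = 69.93 / 17.15 = 4.079.

4.08 R_sun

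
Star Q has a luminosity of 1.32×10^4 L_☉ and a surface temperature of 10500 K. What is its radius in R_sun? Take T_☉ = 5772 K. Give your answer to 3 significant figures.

R/R_☉ = √(L/L_☉) / (T/T_☉)² = √(1.32×10^4) / (1.819)²
       = 114.9 / 3.309 = 34.72.

34.7 R_sun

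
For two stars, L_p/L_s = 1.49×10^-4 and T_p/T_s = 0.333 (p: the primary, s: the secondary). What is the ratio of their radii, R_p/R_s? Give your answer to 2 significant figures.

L ∝ R²T⁴ gives R ∝ √L / T², so
R_p/R_s = √(1.49×10^-4) / (0.333)² = 0.01221 / 0.1109 = 0.1101.

0.11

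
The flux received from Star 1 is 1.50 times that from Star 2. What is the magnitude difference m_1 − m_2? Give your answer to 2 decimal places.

-0.44

m_1 − m_2 = −2.5 log₁₀(F_1/F_2) = −2.5 log₁₀(1.50) = −2.5 × (0.176) = -0.440.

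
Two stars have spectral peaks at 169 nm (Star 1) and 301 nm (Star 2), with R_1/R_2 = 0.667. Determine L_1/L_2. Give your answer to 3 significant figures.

4.48

Wien's law gives T ∝ 1/λ_max, so T_1/T_2 = λ_2/λ_1 = 301/169 = 1.781.
Then L ∝ R²T⁴ gives L_1/L_2 = (0.667)² × (1.781)⁴ = 0.4449 × 10.06 = 4.477.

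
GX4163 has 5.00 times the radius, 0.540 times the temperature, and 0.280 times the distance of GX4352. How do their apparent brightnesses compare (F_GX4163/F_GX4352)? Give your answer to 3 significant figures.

L_GX4163/L_GX4352 = (R_GX4163/R_GX4352)²(T_GX4163/T_GX4352)⁴ = (5.00)² × (0.540)⁴ = 2.126.
F_GX4163/F_GX4352 = (L_GX4163/L_GX4352)/(d_GX4163/d_GX4352)² = 2.126 / (0.280)² = 27.11.

27.1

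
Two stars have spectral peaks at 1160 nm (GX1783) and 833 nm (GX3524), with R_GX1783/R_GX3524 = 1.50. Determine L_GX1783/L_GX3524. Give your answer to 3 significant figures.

0.598

Wien's law gives T ∝ 1/λ_max, so T_GX1783/T_GX3524 = λ_GX3524/λ_GX1783 = 833/1160 = 0.7181.
Then L ∝ R²T⁴ gives L_GX1783/L_GX3524 = (1.50)² × (0.7181)⁴ = 2.250 × 0.2659 = 0.5983.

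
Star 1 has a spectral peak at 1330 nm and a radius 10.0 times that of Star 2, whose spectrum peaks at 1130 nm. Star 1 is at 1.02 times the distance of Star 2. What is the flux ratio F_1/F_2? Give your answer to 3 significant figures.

50.1

Wien's law: T_1/T_2 = λ_2/λ_1 = 1130/1330 = 0.8496.
L_1/L_2 = (R_1/R_2)²(T_1/T_2)⁴ = (10.0)²(0.8496)⁴ = 52.11.
F_1/F_2 = (L_1/L_2)/(d_1/d_2)² = 52.11/(1.02)² = 50.08.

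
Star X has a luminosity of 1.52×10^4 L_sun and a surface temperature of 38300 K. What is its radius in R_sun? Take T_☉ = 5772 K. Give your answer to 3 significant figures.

R/R_☉ = √(L/L_☉) / (T/T_☉)² = √(1.52×10^4) / (6.635)²
       = 123.3 / 44.03 = 2.800.

2.80 R_sun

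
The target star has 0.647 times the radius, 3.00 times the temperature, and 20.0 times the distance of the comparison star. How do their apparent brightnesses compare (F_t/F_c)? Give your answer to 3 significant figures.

0.0848

L_t/L_c = (R_t/R_c)²(T_t/T_c)⁴ = (0.647)² × (3.00)⁴ = 33.91.
F_t/F_c = (L_t/L_c)/(d_t/d_c)² = 33.91 / (20.0)² = 0.08477.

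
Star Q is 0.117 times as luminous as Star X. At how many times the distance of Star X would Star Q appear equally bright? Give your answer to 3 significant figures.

0.342

Equal flux requires L_Q/d_Q² = L_X/d_X², so d_Q/d_X = √(L_Q/L_X)
= √(0.117) = 0.3421.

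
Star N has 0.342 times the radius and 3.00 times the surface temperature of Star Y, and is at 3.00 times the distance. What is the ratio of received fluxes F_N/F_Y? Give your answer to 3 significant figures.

1.05

L_N/L_Y = (R_N/R_Y)²(T_N/T_Y)⁴ = (0.342)² × (3.00)⁴ = 9.474.
F_N/F_Y = (L_N/L_Y)/(d_N/d_Y)² = 9.474 / (3.00)² = 1.053.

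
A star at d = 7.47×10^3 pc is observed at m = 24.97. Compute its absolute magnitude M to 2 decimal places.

10.60

M = m − 5 log₁₀(d/10 pc) = 24.97 − 5 log₁₀(7.47×10^3/10)
  = 24.97 − 5 × 2.873 = 24.97 − 14.37 = 10.60.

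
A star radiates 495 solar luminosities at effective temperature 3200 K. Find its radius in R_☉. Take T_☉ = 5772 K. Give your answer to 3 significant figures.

72.4 R_☉

R/R_☉ = √(L/L_☉) / (T/T_☉)² = √(495) / (0.5544)²
       = 22.25 / 0.3074 = 72.39.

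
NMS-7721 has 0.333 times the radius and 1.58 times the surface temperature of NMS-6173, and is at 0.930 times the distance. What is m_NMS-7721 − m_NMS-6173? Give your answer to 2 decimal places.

0.24

L_NMS-7721/L_NMS-6173 = (0.333)²(1.58)⁴ = 0.6911.
F_NMS-7721/F_NMS-6173 = (L_NMS-7721/L_NMS-6173)/(d_NMS-7721/d_NMS-6173)² = 0.6911/0.8649 = 0.7990.
m_NMS-7721 − m_NMS-6173 = −2.5 log₁₀(0.7990) = 0.24.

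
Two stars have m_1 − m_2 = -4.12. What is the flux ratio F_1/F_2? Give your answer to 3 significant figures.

44.5

F_1/F_2 = 10^(−(m_1 − m_2)/2.5) = 10^(4.12/2.5) = 10^1.648 = 44.46.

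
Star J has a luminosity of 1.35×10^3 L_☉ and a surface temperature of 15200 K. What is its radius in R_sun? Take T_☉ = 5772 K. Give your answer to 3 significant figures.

5.30 R_sun

R/R_☉ = √(L/L_☉) / (T/T_☉)² = √(1.35×10^3) / (2.633)²
       = 36.74 / 6.935 = 5.298.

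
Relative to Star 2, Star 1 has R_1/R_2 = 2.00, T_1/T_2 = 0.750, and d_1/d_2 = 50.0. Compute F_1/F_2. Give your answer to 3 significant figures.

5.06×10^-4

L_1/L_2 = (R_1/R_2)²(T_1/T_2)⁴ = (2.00)² × (0.750)⁴ = 1.266.
F_1/F_2 = (L_1/L_2)/(d_1/d_2)² = 1.266 / (50.0)² = 5.062×10^-4.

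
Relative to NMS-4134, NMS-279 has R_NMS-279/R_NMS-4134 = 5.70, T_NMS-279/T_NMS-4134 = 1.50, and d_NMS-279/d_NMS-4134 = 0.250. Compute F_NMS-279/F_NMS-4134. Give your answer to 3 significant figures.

2.63×10^3

L_NMS-279/L_NMS-4134 = (R_NMS-279/R_NMS-4134)²(T_NMS-279/T_NMS-4134)⁴ = (5.70)² × (1.50)⁴ = 164.5.
F_NMS-279/F_NMS-4134 = (L_NMS-279/L_NMS-4134)/(d_NMS-279/d_NMS-4134)² = 164.5 / (0.250)² = 2632.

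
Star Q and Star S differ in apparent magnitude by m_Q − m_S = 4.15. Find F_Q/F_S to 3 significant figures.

0.0219

F_Q/F_S = 10^(−(m_Q − m_S)/2.5) = 10^(-4.15/2.5) = 10^-1.660 = 0.02188.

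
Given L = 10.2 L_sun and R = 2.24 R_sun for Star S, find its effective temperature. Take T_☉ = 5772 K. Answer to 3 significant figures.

6.89×10^3 K

T/T_☉ = (L/L_☉)^(1/4) / (R/R_☉)^(1/2)
T = 5772 × (10.2)^(1/4) / √(2.24) = 5772 × 1.787 / 1.497 = 6892 K.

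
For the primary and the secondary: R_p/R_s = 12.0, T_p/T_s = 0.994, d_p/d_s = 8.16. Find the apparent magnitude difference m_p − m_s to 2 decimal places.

-0.81

L_p/L_s = (12.0)²(0.994)⁴ = 140.6.
F_p/F_s = (L_p/L_s)/(d_p/d_s)² = 140.6/66.59 = 2.111.
m_p − m_s = −2.5 log₁₀(2.111) = -0.81.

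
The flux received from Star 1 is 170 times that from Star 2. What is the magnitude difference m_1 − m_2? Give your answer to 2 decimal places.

-5.58

m_1 − m_2 = −2.5 log₁₀(F_1/F_2) = −2.5 log₁₀(170) = −2.5 × (2.230) = -5.576.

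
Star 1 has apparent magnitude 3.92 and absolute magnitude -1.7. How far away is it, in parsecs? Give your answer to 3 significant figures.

133 pc

m − M = 5 log₁₀(d/10 pc)
3.92 − (-1.7) = 5.62 = 5 log₁₀(d/10)
d = 10 × 10^(5.62/5) = 10 × 10^1.124 = 133.0 pc.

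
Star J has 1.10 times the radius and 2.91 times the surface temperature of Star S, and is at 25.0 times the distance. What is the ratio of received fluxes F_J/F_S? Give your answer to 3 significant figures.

L_J/L_S = (R_J/R_S)²(T_J/T_S)⁴ = (1.10)² × (2.91)⁴ = 86.77.
F_J/F_S = (L_J/L_S)/(d_J/d_S)² = 86.77 / (25.0)² = 0.1388.

0.139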